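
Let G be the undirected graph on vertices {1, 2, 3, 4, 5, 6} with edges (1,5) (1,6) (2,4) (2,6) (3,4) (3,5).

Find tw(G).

2

A width-2 tree decomposition is:
Bags: B1 = {2, 3, 4}  B2 = {2, 3, 5}  B3 = {1, 2, 5}  B4 = {1, 2, 6}
Tree: B1–B2, B2–B3, B3–B4
Every bag has size at most 3, so the width is 3 − 1 = 2 and tw(G) ≤ 2. For the lower bound, G contains the cycle 2–4–3–5–1–6–2, so G is not a forest; only forests have treewidth ≤ 1, hence tw(G) ≥ 2. Hence tw(G) = 2 exactly.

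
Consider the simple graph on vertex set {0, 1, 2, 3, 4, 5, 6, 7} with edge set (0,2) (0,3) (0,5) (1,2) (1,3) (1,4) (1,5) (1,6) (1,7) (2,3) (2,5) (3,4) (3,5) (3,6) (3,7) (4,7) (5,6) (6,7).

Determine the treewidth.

A width-3 tree decomposition is:
Bags: B1 = {1, 3, 5, 6}  B2 = {1, 3, 6, 7}  B3 = {1, 2, 3, 5}  B4 = {0, 2, 3, 5}  B5 = {1, 3, 4, 7}
Tree: B1–B2, B1–B3, B3–B4, B2–B5
The largest bag has 4 vertices, giving width 3; this decomposition certifies tw(G) ≤ 3. On the other hand G contains the 4-clique {0, 2, 3, 5}. A clique must lie in a single bag of any decomposition, so no decomposition can have width below 3. Combining the bounds, tw(G) = 3.

3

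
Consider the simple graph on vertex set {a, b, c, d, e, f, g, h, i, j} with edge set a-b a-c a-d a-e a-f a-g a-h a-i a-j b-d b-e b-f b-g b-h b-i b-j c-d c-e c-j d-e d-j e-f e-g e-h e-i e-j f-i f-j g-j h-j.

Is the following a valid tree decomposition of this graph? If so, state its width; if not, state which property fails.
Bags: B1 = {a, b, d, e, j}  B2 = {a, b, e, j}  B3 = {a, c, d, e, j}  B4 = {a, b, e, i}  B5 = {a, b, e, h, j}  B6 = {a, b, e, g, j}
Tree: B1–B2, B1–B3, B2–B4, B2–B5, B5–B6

A tree decomposition must satisfy three properties: every vertex lies in some bag; for every edge, both endpoints lie together in some bag; and for every vertex, the bags containing it form a connected subtree. Here vertex f appears in no bag, so the decomposition is invalid.

No — vertex f appears in no bag.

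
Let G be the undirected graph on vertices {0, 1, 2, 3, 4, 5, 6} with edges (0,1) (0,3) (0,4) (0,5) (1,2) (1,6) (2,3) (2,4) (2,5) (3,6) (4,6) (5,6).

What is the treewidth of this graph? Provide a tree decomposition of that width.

Each bag holds 4 vertices, so the decomposition has width 3, which upper-bounds the treewidth. For the lower bound: the 4 vertex sets {0,1}, {4,6}, {2}, {5} are disjoint, each induces a connected subgraph, and every pair is joined by at least one edge of G. Contracting each set to a single vertex therefore yields K_{4} as a minor, and since treewidth is minor-monotone, tw(G) ≥ tw(K_{4}) = 3. Therefore the treewidth is 3.

Treewidth 3.
Bags: B1 = {0, 1, 2, 6}  B2 = {0, 2, 4, 6}  B3 = {0, 2, 5, 6}  B4 = {0, 2, 3, 6}
Tree: B1–B2, B2–B3, B3–B4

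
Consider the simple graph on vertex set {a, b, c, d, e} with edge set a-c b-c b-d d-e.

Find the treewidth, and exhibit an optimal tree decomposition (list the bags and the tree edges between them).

Treewidth 1.
One such decomposition:
Bags: B1 = {d, e}  B2 = {b, d}  B3 = {b, c}  B4 = {a, c}
Tree: B1–B2, B2–B3, B3–B4

Every bag has size at most 2, so the width is 2 − 1 = 1 and tw(G) ≤ 1. Any graph with an edge has treewidth ≥ 1, and G has the edge e–d. Therefore the treewidth is 1.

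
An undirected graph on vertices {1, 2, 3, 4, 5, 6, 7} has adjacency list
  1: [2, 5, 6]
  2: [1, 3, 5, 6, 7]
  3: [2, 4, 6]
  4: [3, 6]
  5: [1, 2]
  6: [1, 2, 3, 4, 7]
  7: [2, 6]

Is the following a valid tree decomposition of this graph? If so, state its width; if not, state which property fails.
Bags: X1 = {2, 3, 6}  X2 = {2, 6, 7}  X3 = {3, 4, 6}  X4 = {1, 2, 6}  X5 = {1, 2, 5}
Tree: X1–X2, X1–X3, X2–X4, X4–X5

Yes; width 2.

Every vertex of G appears in some bag (union = {1, 2, 3, 4, 5, 6, 7}); every edge is covered by a bag; and for each vertex v the set of bags containing v is connected in the bag tree. The decomposition is therefore valid. The largest bag has 3 vertices, so the width is 2.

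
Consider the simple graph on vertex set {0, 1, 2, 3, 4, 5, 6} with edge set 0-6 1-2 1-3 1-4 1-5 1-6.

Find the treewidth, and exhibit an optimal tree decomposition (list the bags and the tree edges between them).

Treewidth 1.
One optimal decomposition is:
Bags: B1 = {1, 4}  B2 = {1, 6}  B3 = {1, 5}  B4 = {1, 2}  B5 = {0, 6}  B6 = {1, 3}
Tree: B1–B2, B1–B3, B1–B4, B2–B5, B2–B6

Each bag holds 2 vertices, so the decomposition has width 1, which upper-bounds the treewidth. Any graph with an edge has treewidth ≥ 1, and G has the edge 4–1. Hence tw(G) = 1 exactly.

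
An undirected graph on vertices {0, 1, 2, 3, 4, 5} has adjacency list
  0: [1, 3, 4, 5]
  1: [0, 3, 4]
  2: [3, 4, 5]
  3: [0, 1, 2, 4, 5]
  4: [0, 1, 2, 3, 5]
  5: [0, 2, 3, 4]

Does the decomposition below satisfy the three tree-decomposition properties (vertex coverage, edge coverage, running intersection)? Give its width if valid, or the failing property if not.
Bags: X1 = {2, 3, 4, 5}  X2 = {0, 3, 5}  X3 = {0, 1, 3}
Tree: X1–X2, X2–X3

A tree decomposition must satisfy three properties: every vertex lies in some bag; for every edge, both endpoints lie together in some bag; and for every vertex, the bags containing it form a connected subtree. Here edge (4,0) lies in no bag, so the decomposition is invalid.

No — edge (4,0) lies in no bag.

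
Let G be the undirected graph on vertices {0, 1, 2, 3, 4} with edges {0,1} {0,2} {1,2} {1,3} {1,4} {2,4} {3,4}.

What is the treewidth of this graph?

A width-2 tree decomposition is:
Bags: B1 = {1, 2, 4}  B2 = {1, 3, 4}  B3 = {0, 1, 2}
Tree: B1–B2, B1–B3
Every bag has size at most 3, so the width is 3 − 1 = 2 and tw(G) ≤ 2. For the lower bound, the 3 vertices {0, 1, 2} are pairwise adjacent, and any tree decomposition puts a clique entirely inside one bag — forcing width ≥ 2. Combining the bounds, tw(G) = 2.

2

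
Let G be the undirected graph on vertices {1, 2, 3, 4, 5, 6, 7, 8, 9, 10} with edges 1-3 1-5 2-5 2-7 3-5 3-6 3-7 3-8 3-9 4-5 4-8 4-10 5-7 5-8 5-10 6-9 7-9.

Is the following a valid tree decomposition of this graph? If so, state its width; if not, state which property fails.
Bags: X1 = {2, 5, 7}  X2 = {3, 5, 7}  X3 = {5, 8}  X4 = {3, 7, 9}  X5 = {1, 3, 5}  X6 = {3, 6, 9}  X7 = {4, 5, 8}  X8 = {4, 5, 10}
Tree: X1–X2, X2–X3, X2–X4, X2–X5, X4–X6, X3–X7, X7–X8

A tree decomposition must satisfy three properties: every vertex lies in some bag; for every edge, both endpoints lie together in some bag; and for every vertex, the bags containing it form a connected subtree. Here edge (3,8) lies in no bag, so the decomposition is invalid.

No — edge (3,8) lies in no bag.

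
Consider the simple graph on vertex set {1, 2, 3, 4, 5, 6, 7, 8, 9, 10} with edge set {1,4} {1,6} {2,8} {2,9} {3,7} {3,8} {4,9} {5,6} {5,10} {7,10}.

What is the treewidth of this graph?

A width-2 tree decomposition is:
Bags: B1 = {3, 7, 10}  B2 = {3, 5, 10}  B3 = {3, 5, 6}  B4 = {1, 3, 6}  B5 = {1, 3, 4}  B6 = {3, 4, 9}  B7 = {2, 3, 9}  B8 = {2, 3, 8}
Tree: B1–B2, B2–B3, B3–B4, B4–B5, B5–B6, B6–B7, B7–B8
The largest bag has 3 vertices, giving width 2; this decomposition certifies tw(G) ≤ 2. For the lower bound, G contains the cycle 3–7–10–5–6–1–4–9–2–8–3, so G is not a forest; only forests have treewidth ≤ 1, hence tw(G) ≥ 2. Therefore the treewidth is 2.

2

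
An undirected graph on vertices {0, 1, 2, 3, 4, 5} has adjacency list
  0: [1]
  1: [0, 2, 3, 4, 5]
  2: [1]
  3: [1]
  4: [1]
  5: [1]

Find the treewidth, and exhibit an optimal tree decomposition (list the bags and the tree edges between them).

Treewidth 1.
One optimal decomposition is:
Bags: B1 = {1, 2}  B2 = {0, 1}  B3 = {1, 4}  B4 = {1, 3}  B5 = {1, 5}
Tree: B1–B2, B1–B3, B1–B4, B2–B5

Each bag holds 2 vertices, so the decomposition has width 1, which upper-bounds the treewidth. G has an edge, so its treewidth is at least 1. Hence tw(G) = 1 exactly.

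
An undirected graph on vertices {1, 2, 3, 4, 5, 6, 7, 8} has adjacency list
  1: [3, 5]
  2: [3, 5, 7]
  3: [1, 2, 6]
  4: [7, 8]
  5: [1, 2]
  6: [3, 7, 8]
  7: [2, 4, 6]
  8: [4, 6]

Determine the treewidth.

2

A width-2 tree decomposition is:
Bags: B1 = {4, 7, 8}  B2 = {6, 7, 8}  B3 = {2, 6, 7}  B4 = {2, 3, 6}  B5 = {2, 3, 5}  B6 = {1, 3, 5}
Tree: B1–B2, B2–B3, B3–B4, B4–B5, B5–B6
Each bag holds 3 vertices, so the decomposition has width 2, which upper-bounds the treewidth. For the lower bound, G contains the cycle 4–8–6–7–4, so G is not a forest; only forests have treewidth ≤ 1, hence tw(G) ≥ 2. Therefore the treewidth is 2.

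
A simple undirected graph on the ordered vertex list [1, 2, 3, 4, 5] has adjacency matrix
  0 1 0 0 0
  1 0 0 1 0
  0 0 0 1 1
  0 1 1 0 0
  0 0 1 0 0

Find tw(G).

A width-1 tree decomposition is:
Bags: B1 = {3, 5}  B2 = {3, 4}  B3 = {2, 4}  B4 = {1, 2}
Tree: B1–B2, B2–B3, B3–B4
Each bag holds 2 vertices, so the decomposition has width 1, which upper-bounds the treewidth. G has an edge, so its treewidth is at least 1. Hence tw(G) = 1 exactly.

1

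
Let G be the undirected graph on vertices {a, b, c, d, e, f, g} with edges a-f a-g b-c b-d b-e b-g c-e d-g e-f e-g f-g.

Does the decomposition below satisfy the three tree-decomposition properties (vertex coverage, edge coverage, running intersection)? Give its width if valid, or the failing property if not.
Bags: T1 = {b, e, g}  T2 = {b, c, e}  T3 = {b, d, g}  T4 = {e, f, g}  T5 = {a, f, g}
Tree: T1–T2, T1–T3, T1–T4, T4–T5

Checking the three conditions: (i) the bags cover all of {a, b, c, d, e, f, g}; (ii) for each edge, some bag contains both endpoints; (iii) the bags containing any fixed vertex form a subtree. All hold, so the decomposition is valid with width 3 − 1 = 2.

Yes; width 2.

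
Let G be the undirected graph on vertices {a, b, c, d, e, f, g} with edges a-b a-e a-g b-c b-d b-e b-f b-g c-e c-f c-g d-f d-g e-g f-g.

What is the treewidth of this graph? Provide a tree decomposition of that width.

Each bag holds 4 vertices, so the decomposition has width 3, which upper-bounds the treewidth. Conversely, {a, b, e, g} is a clique of size 4, and the vertices of any clique must share a bag in every tree decomposition; so some bag has ≥ 4 vertices and tw(G) ≥ 3. Hence tw(G) = 3 exactly.

Treewidth 3.
Bags: B1 = {a, b, e, g}  B2 = {b, c, e, g}  B3 = {b, c, f, g}  B4 = {b, d, f, g}
Tree: B1–B2, B2–B3, B3–B4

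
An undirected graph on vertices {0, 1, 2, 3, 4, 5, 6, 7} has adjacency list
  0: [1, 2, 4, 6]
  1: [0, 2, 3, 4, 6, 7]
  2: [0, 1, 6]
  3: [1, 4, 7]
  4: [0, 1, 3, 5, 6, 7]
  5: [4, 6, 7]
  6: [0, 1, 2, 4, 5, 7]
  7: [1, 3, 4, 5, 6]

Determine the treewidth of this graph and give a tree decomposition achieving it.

Every bag has size at most 4, so the width is 4 − 1 = 3 and tw(G) ≤ 3. For the lower bound, the 4 vertices {0, 1, 2, 6} are pairwise adjacent, and any tree decomposition puts a clique entirely inside one bag — forcing width ≥ 3. Hence tw(G) = 3 exactly.

Treewidth 3.
One optimal decomposition is:
Bags: B1 = {1, 4, 6, 7}  B2 = {0, 1, 4, 6}  B3 = {1, 3, 4, 7}  B4 = {0, 1, 2, 6}  B5 = {4, 5, 6, 7}
Tree: B1–B2, B1–B3, B2–B4, B1–B5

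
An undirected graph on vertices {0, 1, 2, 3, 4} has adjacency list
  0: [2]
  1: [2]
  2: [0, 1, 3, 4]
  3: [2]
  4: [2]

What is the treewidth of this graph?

1

A width-1 tree decomposition is:
Bags: B1 = {0, 2}  B2 = {1, 2}  B3 = {2, 4}  B4 = {2, 3}
Tree: B1–B2, B1–B3, B1–B4
The largest bag has 2 vertices, giving width 1; this decomposition certifies tw(G) ≤ 1. Since G has at least one edge (e.g. 2–0), it is not an edgeless graph, so tw(G) ≥ 1. Hence tw(G) = 1 exactly.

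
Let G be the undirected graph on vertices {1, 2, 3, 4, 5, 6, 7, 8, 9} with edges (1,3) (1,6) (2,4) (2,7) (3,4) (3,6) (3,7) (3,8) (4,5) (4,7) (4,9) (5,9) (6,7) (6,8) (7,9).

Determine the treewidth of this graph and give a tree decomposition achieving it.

Treewidth 2.
One optimal decomposition is:
Bags: B1 = {3, 4, 7}  B2 = {2, 4, 7}  B3 = {4, 7, 9}  B4 = {4, 5, 9}  B5 = {3, 6, 7}  B6 = {3, 6, 8}  B7 = {1, 3, 6}
Tree: B1–B2, B2–B3, B3–B4, B1–B5, B5–B6, B5–B7

The largest bag has 3 vertices, giving width 2; this decomposition certifies tw(G) ≤ 2. On the other hand G contains the 3-clique {4, 5, 9}. A clique must lie in a single bag of any decomposition, so no decomposition can have width below 2. Therefore the treewidth is 2.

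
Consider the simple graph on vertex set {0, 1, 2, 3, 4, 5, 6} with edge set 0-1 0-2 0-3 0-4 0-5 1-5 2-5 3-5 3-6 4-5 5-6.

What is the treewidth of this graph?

2

A width-2 tree decomposition is:
Bags: B1 = {0, 2, 5}  B2 = {0, 1, 5}  B3 = {0, 4, 5}  B4 = {0, 3, 5}  B5 = {3, 5, 6}
Tree: B1–B2, B2–B3, B2–B4, B4–B5
Every bag has size at most 3, so the width is 3 − 1 = 2 and tw(G) ≤ 2. For the lower bound, the 3 vertices {0, 1, 5} are pairwise adjacent, and any tree decomposition puts a clique entirely inside one bag — forcing width ≥ 2. Combining the bounds, tw(G) = 2.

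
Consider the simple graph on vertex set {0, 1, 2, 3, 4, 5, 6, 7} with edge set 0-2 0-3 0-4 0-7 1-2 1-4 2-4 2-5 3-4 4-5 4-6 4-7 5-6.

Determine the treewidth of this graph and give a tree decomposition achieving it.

Treewidth 2.
One such decomposition:
Bags: B1 = {0, 2, 4}  B2 = {0, 3, 4}  B3 = {0, 4, 7}  B4 = {2, 4, 5}  B5 = {1, 2, 4}  B6 = {4, 5, 6}
Tree: B1–B2, B1–B3, B1–B4, B1–B5, B4–B6

The largest bag has 3 vertices, giving width 2; this decomposition certifies tw(G) ≤ 2. On the other hand G contains the 3-clique {0, 2, 4}. A clique must lie in a single bag of any decomposition, so no decomposition can have width below 2. Hence tw(G) = 2 exactly.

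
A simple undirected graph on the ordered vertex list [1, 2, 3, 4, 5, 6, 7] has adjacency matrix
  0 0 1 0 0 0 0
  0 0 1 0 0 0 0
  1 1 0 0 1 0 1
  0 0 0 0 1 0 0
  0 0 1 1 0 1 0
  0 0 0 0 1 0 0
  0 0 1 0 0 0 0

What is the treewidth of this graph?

A width-1 tree decomposition is:
Bags: B1 = {3, 5}  B2 = {1, 3}  B3 = {3, 7}  B4 = {4, 5}  B5 = {2, 3}  B6 = {5, 6}
Tree: B1–B2, B1–B3, B1–B4, B1–B5, B1–B6
The largest bag has 2 vertices, giving width 1; this decomposition certifies tw(G) ≤ 1. Any graph with an edge has treewidth ≥ 1, and G has the edge 5–3. Hence tw(G) = 1 exactly.

1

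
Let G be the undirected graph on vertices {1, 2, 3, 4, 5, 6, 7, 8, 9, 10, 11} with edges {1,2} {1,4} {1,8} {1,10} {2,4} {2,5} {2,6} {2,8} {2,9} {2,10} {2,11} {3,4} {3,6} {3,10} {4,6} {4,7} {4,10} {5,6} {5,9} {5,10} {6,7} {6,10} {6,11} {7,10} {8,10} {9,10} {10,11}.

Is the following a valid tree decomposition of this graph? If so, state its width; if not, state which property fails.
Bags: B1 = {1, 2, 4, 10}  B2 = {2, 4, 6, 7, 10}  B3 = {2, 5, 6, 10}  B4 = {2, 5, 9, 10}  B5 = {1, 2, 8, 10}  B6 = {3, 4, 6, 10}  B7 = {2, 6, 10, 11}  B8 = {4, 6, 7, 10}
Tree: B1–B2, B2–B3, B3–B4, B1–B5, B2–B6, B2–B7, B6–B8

A tree decomposition must satisfy three properties: every vertex lies in some bag; for every edge, both endpoints lie together in some bag; and for every vertex, the bags containing it form a connected subtree. Here bags containing vertex 7 are not connected in the tree, so the decomposition is invalid.

No — bags containing vertex 7 are not connected in the tree.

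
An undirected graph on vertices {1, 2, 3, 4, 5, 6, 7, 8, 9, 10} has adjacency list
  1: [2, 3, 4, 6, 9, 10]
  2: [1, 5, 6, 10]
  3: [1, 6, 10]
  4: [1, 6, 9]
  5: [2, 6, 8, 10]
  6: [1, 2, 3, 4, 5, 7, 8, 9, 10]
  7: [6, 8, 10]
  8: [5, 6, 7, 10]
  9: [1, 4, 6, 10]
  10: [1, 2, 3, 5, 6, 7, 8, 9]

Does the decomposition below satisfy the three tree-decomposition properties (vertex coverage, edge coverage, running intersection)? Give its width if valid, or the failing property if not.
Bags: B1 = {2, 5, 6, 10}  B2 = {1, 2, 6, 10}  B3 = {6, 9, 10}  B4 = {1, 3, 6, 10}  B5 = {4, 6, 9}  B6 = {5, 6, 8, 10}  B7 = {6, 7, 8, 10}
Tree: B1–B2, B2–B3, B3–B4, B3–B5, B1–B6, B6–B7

A tree decomposition must satisfy three properties: every vertex lies in some bag; for every edge, both endpoints lie together in some bag; and for every vertex, the bags containing it form a connected subtree. Here edge (1,9) lies in no bag, so the decomposition is invalid.

No — edge (1,9) lies in no bag.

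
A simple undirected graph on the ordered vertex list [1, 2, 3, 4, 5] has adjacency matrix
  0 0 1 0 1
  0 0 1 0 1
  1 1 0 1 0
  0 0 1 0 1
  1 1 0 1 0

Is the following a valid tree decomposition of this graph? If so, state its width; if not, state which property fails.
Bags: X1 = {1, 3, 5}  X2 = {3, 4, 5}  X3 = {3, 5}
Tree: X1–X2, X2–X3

A tree decomposition must satisfy three properties: every vertex lies in some bag; for every edge, both endpoints lie together in some bag; and for every vertex, the bags containing it form a connected subtree. Here vertex 2 appears in no bag, so the decomposition is invalid.

No — vertex 2 appears in no bag.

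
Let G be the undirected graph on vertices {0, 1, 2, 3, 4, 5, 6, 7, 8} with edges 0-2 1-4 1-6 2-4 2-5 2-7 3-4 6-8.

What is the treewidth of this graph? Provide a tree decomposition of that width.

Treewidth 1.
One optimal decomposition is:
Bags: B1 = {1, 6}  B2 = {1, 4}  B3 = {3, 4}  B4 = {2, 4}  B5 = {2, 5}  B6 = {0, 2}  B7 = {6, 8}  B8 = {2, 7}
Tree: B1–B2, B2–B3, B3–B4, B4–B5, B5–B6, B1–B7, B6–B8

Every bag has size at most 2, so the width is 2 − 1 = 1 and tw(G) ≤ 1. Since G has at least one edge (e.g. 1–6), it is not an edgeless graph, so tw(G) ≥ 1. Combining the bounds, tw(G) = 1.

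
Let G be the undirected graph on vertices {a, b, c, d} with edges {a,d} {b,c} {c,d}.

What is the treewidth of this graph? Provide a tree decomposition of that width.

Treewidth 1.
Bags: B1 = {b, c}  B2 = {c, d}  B3 = {a, d}
Tree: B1–B2, B2–B3

Each bag holds 2 vertices, so the decomposition has width 1, which upper-bounds the treewidth. Since G has at least one edge (e.g. b–c), it is not an edgeless graph, so tw(G) ≥ 1. Combining the bounds, tw(G) = 1.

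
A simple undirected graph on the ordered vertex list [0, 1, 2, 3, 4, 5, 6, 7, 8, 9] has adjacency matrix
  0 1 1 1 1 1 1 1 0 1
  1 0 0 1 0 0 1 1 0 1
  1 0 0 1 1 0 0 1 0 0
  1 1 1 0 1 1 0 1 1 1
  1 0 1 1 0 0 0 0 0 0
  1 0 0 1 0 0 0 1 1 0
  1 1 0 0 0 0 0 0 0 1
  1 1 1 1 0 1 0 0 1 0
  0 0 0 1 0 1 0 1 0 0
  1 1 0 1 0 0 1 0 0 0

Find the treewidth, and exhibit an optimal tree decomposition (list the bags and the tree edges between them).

Each bag holds 4 vertices, so the decomposition has width 3, which upper-bounds the treewidth. Conversely, {0, 1, 3, 9} is a clique of size 4, and the vertices of any clique must share a bag in every tree decomposition; so some bag has ≥ 4 vertices and tw(G) ≥ 3. The upper and lower bounds meet at 3, so that is the treewidth.

Treewidth 3.
One such decomposition:
Bags: B1 = {0, 2, 3, 7}  B2 = {0, 1, 3, 7}  B3 = {0, 3, 5, 7}  B4 = {3, 5, 7, 8}  B5 = {0, 1, 3, 9}  B6 = {0, 2, 3, 4}  B7 = {0, 1, 6, 9}
Tree: B1–B2, B1–B3, B3–B4, B2–B5, B1–B6, B5–B7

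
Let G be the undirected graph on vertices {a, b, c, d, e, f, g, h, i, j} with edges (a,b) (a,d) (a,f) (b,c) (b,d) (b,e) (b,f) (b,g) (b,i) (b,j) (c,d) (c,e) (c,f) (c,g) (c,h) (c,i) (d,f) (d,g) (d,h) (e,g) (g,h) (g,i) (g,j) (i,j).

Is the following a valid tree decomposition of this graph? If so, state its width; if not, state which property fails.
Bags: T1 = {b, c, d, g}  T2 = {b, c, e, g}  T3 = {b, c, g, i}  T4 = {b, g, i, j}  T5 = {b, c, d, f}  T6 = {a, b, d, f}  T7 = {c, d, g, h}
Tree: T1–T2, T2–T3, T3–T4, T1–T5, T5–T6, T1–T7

Yes; width 3.

Vertex coverage: the bags together contain {a, b, c, d, e, f, g, h, i, j}, the full vertex set. Edge coverage: each edge of G has both endpoints in at least one bag. Running intersection: for every vertex, the bags containing it form a connected subtree. All three properties hold, so this is a valid tree decomposition of width max|bag| − 1 = 3, and hence tw(G) ≤ 3.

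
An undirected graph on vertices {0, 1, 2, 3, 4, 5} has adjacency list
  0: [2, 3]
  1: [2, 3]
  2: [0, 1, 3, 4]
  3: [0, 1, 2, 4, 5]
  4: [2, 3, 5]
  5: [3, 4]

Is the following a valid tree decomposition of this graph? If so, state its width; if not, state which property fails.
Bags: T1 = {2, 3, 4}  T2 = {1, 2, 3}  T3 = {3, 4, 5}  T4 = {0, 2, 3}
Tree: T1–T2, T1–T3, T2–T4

Vertex coverage: the bags together contain {0, 1, 2, 3, 4, 5}, the full vertex set. Edge coverage: each edge of G has both endpoints in at least one bag. Running intersection: for every vertex, the bags containing it form a connected subtree. All three properties hold, so this is a valid tree decomposition of width max|bag| − 1 = 2, and hence tw(G) ≤ 2.

Yes; width 2.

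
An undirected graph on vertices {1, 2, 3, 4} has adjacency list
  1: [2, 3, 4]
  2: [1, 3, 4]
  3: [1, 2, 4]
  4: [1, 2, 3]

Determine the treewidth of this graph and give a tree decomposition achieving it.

Treewidth 3.
One optimal decomposition is:
Bags: B1 = {1, 2, 3, 4}
Tree: (single bag)

A single bag containing all 4 vertices is trivially a valid decomposition of width 3. Conversely, {1, 2, 3, 4} is a clique of size 4, and the vertices of any clique must share a bag in every tree decomposition; so some bag has ≥ 4 vertices and tw(G) ≥ 3. Hence tw(G) = 3 exactly.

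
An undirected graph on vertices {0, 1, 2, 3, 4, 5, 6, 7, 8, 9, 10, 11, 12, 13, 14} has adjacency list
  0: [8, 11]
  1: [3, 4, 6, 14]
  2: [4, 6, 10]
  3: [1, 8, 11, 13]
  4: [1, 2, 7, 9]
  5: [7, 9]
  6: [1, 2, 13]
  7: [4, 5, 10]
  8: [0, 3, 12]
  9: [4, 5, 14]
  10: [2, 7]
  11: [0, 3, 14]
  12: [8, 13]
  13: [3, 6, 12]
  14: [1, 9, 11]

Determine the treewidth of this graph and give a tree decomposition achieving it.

Every bag has size at most 4, so the width is 4 − 1 = 3 and tw(G) ≤ 3. For the lower bound: the 4 vertex sets {5,7,10}, {9}, {4}, {1,2,6,14} are disjoint, each induces a connected subgraph, and every pair is joined by at least one edge of G. Contracting each set to a single vertex therefore yields K_{4} as a minor, and since treewidth is minor-monotone, tw(G) ≥ tw(K_{4}) = 3. The upper and lower bounds meet at 3, so that is the treewidth.

Treewidth 3.
One optimal decomposition is:
Bags: B1 = {5, 7, 9, 10}  B2 = {4, 7, 9, 10}  B3 = {2, 4, 9, 10}  B4 = {2, 4, 9, 14}  B5 = {1, 2, 4, 14}  B6 = {1, 2, 6, 14}  B7 = {1, 6, 11, 14}  B8 = {1, 3, 6, 11}  B9 = {3, 6, 11, 13}  B10 = {0, 3, 11, 13}  B11 = {0, 3, 8, 13}  B12 = {0, 8, 12, 13}
Tree: B1–B2, B2–B3, B3–B4, B4–B5, B5–B6, B6–B7, B7–B8, B8–B9, B9–B10, B10–B11, B11–B12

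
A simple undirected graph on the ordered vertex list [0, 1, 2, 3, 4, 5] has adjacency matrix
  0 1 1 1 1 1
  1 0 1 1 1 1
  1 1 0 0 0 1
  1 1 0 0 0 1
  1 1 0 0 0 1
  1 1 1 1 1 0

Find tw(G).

A width-3 tree decomposition is:
Bags: B1 = {0, 1, 2, 5}  B2 = {0, 1, 4, 5}  B3 = {0, 1, 3, 5}
Tree: B1–B2, B2–B3
Each bag holds 4 vertices, so the decomposition has width 3, which upper-bounds the treewidth. On the other hand G contains the 4-clique {0, 1, 2, 5}. A clique must lie in a single bag of any decomposition, so no decomposition can have width below 3. Combining the bounds, tw(G) = 3.

3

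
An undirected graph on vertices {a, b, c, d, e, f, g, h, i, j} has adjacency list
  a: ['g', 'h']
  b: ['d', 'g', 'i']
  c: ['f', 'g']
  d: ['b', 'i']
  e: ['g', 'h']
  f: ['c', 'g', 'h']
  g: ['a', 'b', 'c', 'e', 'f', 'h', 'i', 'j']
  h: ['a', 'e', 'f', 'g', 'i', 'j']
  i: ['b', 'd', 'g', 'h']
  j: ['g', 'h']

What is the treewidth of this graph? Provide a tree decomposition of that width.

Treewidth 2.
One optimal decomposition is:
Bags: B1 = {c, f, g}  B2 = {f, g, h}  B3 = {a, g, h}  B4 = {g, h, i}  B5 = {g, h, j}  B6 = {b, g, i}  B7 = {e, g, h}  B8 = {b, d, i}
Tree: B1–B2, B2–B3, B3–B4, B2–B5, B4–B6, B2–B7, B6–B8

The largest bag has 3 vertices, giving width 2; this decomposition certifies tw(G) ≤ 2. Conversely, {b, d, i} is a clique of size 3, and the vertices of any clique must share a bag in every tree decomposition; so some bag has ≥ 3 vertices and tw(G) ≥ 2. Combining the bounds, tw(G) = 2.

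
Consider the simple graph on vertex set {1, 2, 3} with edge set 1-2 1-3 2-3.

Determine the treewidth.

2

A width-2 tree decomposition is:
Bags: B1 = {1, 2, 3}
Tree: (single bag)
With just one bag of size 3, the width is 3 − 1 = 2, so tw(G) ≤ 2. On the other hand G contains the 3-clique {1, 2, 3}. A clique must lie in a single bag of any decomposition, so no decomposition can have width below 2. Hence tw(G) = 2 exactly.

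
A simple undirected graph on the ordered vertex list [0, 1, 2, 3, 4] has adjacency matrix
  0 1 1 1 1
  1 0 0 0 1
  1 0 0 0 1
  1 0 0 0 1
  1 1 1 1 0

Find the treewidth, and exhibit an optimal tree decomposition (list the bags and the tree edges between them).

Treewidth 2.
Bags: B1 = {0, 2, 4}  B2 = {0, 3, 4}  B3 = {0, 1, 4}
Tree: B1–B2, B2–B3

Each bag holds 3 vertices, so the decomposition has width 2, which upper-bounds the treewidth. On the other hand G contains the 3-clique {0, 1, 4}. A clique must lie in a single bag of any decomposition, so no decomposition can have width below 2. Therefore the treewidth is 2.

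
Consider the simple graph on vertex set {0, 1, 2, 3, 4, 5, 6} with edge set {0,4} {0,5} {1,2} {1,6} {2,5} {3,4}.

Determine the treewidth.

1

A width-1 tree decomposition is:
Bags: B1 = {1, 6}  B2 = {1, 2}  B3 = {2, 5}  B4 = {0, 5}  B5 = {0, 4}  B6 = {3, 4}
Tree: B1–B2, B2–B3, B3–B4, B4–B5, B5–B6
The largest bag has 2 vertices, giving width 1; this decomposition certifies tw(G) ≤ 1. Any graph with an edge has treewidth ≥ 1, and G has the edge 6–1. The upper and lower bounds meet at 1, so that is the treewidth.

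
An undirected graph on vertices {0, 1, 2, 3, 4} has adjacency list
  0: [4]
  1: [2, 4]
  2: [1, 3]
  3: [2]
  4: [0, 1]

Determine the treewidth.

A width-1 tree decomposition is:
Bags: B1 = {0, 4}  B2 = {1, 4}  B3 = {1, 2}  B4 = {2, 3}
Tree: B1–B2, B2–B3, B3–B4
Every bag has size at most 2, so the width is 2 − 1 = 1 and tw(G) ≤ 1. G has an edge, so its treewidth is at least 1. Combining the bounds, tw(G) = 1.

1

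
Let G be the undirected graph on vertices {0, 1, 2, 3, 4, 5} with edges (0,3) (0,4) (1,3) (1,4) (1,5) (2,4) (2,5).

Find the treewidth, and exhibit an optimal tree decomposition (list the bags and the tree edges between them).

The largest bag has 3 vertices, giving width 2; this decomposition certifies tw(G) ≤ 2. Since 3–0–4–1–3 is a cycle in G, G is not acyclic. Forests are exactly the graphs of treewidth ≤ 1, so tw(G) ≥ 2. Hence tw(G) = 2 exactly.

Treewidth 2.
One optimal decomposition is:
Bags: B1 = {0, 1, 3}  B2 = {0, 1, 4}  B3 = {1, 4, 5}  B4 = {2, 4, 5}
Tree: B1–B2, B2–B3, B3–B4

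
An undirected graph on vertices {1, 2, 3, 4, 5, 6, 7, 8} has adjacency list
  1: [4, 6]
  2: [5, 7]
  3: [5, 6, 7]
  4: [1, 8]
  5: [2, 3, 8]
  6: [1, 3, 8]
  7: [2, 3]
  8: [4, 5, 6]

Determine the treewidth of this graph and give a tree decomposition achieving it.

Treewidth 2.
One optimal decomposition is:
Bags: B1 = {2, 5, 7}  B2 = {3, 5, 7}  B3 = {3, 5, 8}  B4 = {3, 6, 8}  B5 = {4, 6, 8}  B6 = {1, 4, 6}
Tree: B1–B2, B2–B3, B3–B4, B4–B5, B5–B6

Every bag has size at most 3, so the width is 3 − 1 = 2 and tw(G) ≤ 2. Since 2–7–3–5–2 is a cycle in G, G is not acyclic. Forests are exactly the graphs of treewidth ≤ 1, so tw(G) ≥ 2. Combining the bounds, tw(G) = 2.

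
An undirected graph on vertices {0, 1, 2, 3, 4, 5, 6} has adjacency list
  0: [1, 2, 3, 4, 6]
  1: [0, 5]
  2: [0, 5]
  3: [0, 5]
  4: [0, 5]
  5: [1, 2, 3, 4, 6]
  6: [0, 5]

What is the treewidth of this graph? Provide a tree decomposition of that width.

Every bag has size at most 3, so the width is 3 − 1 = 2 and tw(G) ≤ 2. The edges 5–1–0–3–5 form a cycle, so G is not a tree and its treewidth is at least 2. The upper and lower bounds meet at 2, so that is the treewidth.

Treewidth 2.
One optimal decomposition is:
Bags: B1 = {0, 1, 5}  B2 = {0, 3, 5}  B3 = {0, 4, 5}  B4 = {0, 2, 5}  B5 = {0, 5, 6}
Tree: B1–B2, B2–B3, B3–B4, B4–B5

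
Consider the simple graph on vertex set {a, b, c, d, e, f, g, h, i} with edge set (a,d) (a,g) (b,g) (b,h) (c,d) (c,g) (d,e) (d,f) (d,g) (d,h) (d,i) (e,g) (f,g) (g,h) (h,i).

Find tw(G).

2

A width-2 tree decomposition is:
Bags: B1 = {d, g, h}  B2 = {a, d, g}  B3 = {d, h, i}  B4 = {d, f, g}  B5 = {b, g, h}  B6 = {d, e, g}  B7 = {c, d, g}
Tree: B1–B2, B1–B3, B2–B4, B1–B5, B1–B6, B2–B7
Each bag holds 3 vertices, so the decomposition has width 2, which upper-bounds the treewidth. For the lower bound, the 3 vertices {d, f, g} are pairwise adjacent, and any tree decomposition puts a clique entirely inside one bag — forcing width ≥ 2. The upper and lower bounds meet at 2, so that is the treewidth.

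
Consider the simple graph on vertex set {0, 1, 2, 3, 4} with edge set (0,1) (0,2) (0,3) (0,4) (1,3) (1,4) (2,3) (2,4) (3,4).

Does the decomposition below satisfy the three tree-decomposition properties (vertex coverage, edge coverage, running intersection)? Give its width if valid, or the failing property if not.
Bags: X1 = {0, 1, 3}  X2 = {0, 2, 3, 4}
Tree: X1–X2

No — edge (4,1) lies in no bag.

A tree decomposition must satisfy three properties: every vertex lies in some bag; for every edge, both endpoints lie together in some bag; and for every vertex, the bags containing it form a connected subtree. Here edge (4,1) lies in no bag, so the decomposition is invalid.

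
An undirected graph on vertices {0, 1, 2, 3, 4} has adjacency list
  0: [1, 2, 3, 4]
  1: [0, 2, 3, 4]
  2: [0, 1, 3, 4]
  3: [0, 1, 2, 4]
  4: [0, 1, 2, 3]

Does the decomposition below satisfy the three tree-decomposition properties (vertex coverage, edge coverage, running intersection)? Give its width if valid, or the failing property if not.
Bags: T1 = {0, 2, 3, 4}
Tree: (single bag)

No — vertex 1 appears in no bag.

A tree decomposition must satisfy three properties: every vertex lies in some bag; for every edge, both endpoints lie together in some bag; and for every vertex, the bags containing it form a connected subtree. Here vertex 1 appears in no bag, so the decomposition is invalid.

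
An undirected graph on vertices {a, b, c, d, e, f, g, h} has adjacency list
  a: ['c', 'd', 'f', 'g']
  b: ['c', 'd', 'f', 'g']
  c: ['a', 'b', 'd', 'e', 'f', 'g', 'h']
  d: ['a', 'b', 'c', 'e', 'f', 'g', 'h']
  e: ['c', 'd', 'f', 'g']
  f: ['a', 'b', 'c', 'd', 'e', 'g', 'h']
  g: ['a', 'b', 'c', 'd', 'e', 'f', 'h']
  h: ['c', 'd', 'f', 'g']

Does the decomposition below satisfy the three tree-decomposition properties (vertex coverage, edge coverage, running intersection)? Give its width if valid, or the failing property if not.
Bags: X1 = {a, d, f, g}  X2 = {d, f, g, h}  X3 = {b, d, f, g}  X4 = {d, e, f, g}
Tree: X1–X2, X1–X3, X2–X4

A tree decomposition must satisfy three properties: every vertex lies in some bag; for every edge, both endpoints lie together in some bag; and for every vertex, the bags containing it form a connected subtree. Here vertex c appears in no bag, so the decomposition is invalid.

No — vertex c appears in no bag.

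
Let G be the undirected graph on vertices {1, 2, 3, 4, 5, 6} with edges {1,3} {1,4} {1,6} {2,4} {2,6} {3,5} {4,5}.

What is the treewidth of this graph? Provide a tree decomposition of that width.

Every bag has size at most 3, so the width is 3 − 1 = 2 and tw(G) ≤ 2. The edges 5–3–1–4–5 form a cycle, so G is not a tree and its treewidth is at least 2. Hence tw(G) = 2 exactly.

Treewidth 2.
One such decomposition:
Bags: B1 = {3, 4, 5}  B2 = {1, 3, 4}  B3 = {1, 2, 4}  B4 = {1, 2, 6}
Tree: B1–B2, B2–B3, B3–B4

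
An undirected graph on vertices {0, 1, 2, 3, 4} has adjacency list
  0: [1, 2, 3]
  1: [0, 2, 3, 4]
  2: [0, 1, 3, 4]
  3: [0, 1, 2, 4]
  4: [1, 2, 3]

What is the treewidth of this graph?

A width-3 tree decomposition is:
Bags: B1 = {1, 2, 3, 4}  B2 = {0, 1, 2, 3}
Tree: B1–B2
The largest bag has 4 vertices, giving width 3; this decomposition certifies tw(G) ≤ 3. Conversely, {0, 1, 2, 3} is a clique of size 4, and the vertices of any clique must share a bag in every tree decomposition; so some bag has ≥ 4 vertices and tw(G) ≥ 3. Therefore the treewidth is 3.

3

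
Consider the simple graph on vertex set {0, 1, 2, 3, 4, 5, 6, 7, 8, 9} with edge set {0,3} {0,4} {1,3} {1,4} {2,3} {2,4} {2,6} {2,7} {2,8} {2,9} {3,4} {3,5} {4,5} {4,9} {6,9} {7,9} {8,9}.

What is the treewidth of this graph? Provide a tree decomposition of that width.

The largest bag has 3 vertices, giving width 2; this decomposition certifies tw(G) ≤ 2. Conversely, {0, 3, 4} is a clique of size 3, and the vertices of any clique must share a bag in every tree decomposition; so some bag has ≥ 3 vertices and tw(G) ≥ 2. Therefore the treewidth is 2.

Treewidth 2.
Bags: B1 = {3, 4, 5}  B2 = {2, 3, 4}  B3 = {2, 4, 9}  B4 = {1, 3, 4}  B5 = {0, 3, 4}  B6 = {2, 7, 9}  B7 = {2, 8, 9}  B8 = {2, 6, 9}
Tree: B1–B2, B2–B3, B1–B4, B4–B5, B3–B6, B6–B7, B6–B8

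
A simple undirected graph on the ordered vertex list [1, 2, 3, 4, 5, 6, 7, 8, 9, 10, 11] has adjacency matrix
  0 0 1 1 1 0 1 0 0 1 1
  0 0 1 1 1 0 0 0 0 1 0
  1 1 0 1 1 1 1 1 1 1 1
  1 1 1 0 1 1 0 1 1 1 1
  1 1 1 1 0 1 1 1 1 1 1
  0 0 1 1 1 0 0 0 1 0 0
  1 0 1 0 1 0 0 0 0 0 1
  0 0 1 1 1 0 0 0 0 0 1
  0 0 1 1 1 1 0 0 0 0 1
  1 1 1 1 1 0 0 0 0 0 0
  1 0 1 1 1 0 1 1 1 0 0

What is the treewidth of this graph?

4

A width-4 tree decomposition is:
Bags: B1 = {1, 3, 4, 5, 10}  B2 = {1, 3, 4, 5, 11}  B3 = {2, 3, 4, 5, 10}  B4 = {3, 4, 5, 9, 11}  B5 = {3, 4, 5, 6, 9}  B6 = {3, 4, 5, 8, 11}  B7 = {1, 3, 5, 7, 11}
Tree: B1–B2, B1–B3, B2–B4, B4–B5, B4–B6, B2–B7
The largest bag has 5 vertices, giving width 4; this decomposition certifies tw(G) ≤ 4. For the lower bound, the 5 vertices {3, 4, 5, 8, 11} are pairwise adjacent, and any tree decomposition puts a clique entirely inside one bag — forcing width ≥ 4. Combining the bounds, tw(G) = 4.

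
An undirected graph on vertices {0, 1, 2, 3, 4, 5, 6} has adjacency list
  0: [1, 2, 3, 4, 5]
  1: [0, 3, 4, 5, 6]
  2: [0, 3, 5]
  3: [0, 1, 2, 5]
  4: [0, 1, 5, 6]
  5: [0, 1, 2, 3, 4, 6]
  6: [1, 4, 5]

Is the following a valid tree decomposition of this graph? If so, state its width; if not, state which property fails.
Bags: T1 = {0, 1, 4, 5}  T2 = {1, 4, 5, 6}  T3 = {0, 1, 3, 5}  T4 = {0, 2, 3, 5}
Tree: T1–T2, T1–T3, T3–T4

Vertex coverage: the bags together contain {0, 1, 2, 3, 4, 5, 6}, the full vertex set. Edge coverage: each edge of G has both endpoints in at least one bag. Running intersection: for every vertex, the bags containing it form a connected subtree. All three properties hold, so this is a valid tree decomposition of width max|bag| − 1 = 3, and hence tw(G) ≤ 3.

Yes; width 3.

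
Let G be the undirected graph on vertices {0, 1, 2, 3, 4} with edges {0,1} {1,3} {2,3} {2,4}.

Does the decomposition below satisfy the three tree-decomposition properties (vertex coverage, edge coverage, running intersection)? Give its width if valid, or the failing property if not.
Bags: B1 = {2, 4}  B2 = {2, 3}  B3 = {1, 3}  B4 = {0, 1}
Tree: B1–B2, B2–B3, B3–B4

Yes; width 1.

Vertex coverage: the bags together contain {0, 1, 2, 3, 4}, the full vertex set. Edge coverage: each edge of G has both endpoints in at least one bag. Running intersection: for every vertex, the bags containing it form a connected subtree. All three properties hold, so this is a valid tree decomposition of width max|bag| − 1 = 1, and hence tw(G) ≤ 1.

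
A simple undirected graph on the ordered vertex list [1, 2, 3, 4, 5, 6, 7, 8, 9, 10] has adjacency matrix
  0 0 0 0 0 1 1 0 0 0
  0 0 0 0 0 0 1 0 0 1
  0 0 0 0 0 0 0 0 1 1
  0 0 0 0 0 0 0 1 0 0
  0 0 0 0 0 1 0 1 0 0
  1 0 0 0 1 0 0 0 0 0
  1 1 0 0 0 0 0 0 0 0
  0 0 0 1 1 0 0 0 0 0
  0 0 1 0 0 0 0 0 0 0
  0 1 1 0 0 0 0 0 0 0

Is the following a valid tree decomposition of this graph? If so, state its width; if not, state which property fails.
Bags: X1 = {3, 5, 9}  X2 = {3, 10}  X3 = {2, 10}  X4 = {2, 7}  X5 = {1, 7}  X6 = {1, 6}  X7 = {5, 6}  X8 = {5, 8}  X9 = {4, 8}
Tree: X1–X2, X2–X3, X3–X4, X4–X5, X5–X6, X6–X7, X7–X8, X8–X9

A tree decomposition must satisfy three properties: every vertex lies in some bag; for every edge, both endpoints lie together in some bag; and for every vertex, the bags containing it form a connected subtree. Here bags containing vertex 5 are not connected in the tree, so the decomposition is invalid.

No — bags containing vertex 5 are not connected in the tree.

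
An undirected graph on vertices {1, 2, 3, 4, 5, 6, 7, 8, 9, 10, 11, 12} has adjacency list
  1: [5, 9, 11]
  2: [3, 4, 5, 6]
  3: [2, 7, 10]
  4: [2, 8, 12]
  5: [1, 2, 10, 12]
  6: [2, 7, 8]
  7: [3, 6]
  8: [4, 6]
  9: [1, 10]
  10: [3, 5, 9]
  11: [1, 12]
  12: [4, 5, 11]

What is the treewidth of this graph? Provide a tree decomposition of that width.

Treewidth 3.
Bags: B1 = {1, 9, 11, 12}  B2 = {1, 5, 9, 12}  B3 = {5, 9, 10, 12}  B4 = {4, 5, 10, 12}  B5 = {2, 4, 5, 10}  B6 = {2, 3, 4, 10}  B7 = {2, 3, 4, 8}  B8 = {2, 3, 6, 8}  B9 = {3, 6, 7, 8}
Tree: B1–B2, B2–B3, B3–B4, B4–B5, B5–B6, B6–B7, B7–B8, B8–B9

The largest bag has 4 vertices, giving width 3; this decomposition certifies tw(G) ≤ 3. For the lower bound: the 4 vertex sets {1,9,11}, {12}, {5}, {2,3,4,10} are disjoint, each induces a connected subgraph, and every pair is joined by at least one edge of G. Contracting each set to a single vertex therefore yields K_{4} as a minor, and since treewidth is minor-monotone, tw(G) ≥ tw(K_{4}) = 3. Therefore the treewidth is 3.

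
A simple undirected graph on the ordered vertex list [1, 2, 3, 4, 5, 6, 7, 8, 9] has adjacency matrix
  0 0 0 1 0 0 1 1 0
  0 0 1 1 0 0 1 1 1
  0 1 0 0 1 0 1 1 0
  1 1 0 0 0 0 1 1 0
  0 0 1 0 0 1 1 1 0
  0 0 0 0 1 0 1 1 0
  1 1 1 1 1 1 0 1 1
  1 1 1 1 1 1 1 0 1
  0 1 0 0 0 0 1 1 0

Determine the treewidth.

3

A width-3 tree decomposition is:
Bags: B1 = {2, 3, 7, 8}  B2 = {3, 5, 7, 8}  B3 = {5, 6, 7, 8}  B4 = {2, 4, 7, 8}  B5 = {1, 4, 7, 8}  B6 = {2, 7, 8, 9}
Tree: B1–B2, B2–B3, B1–B4, B4–B5, B1–B6
Each bag holds 4 vertices, so the decomposition has width 3, which upper-bounds the treewidth. On the other hand G contains the 4-clique {1, 4, 7, 8}. A clique must lie in a single bag of any decomposition, so no decomposition can have width below 3. The upper and lower bounds meet at 3, so that is the treewidth.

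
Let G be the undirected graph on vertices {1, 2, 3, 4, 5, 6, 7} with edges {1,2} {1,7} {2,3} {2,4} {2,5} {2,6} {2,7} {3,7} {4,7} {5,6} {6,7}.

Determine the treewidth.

2

A width-2 tree decomposition is:
Bags: B1 = {2, 6, 7}  B2 = {2, 3, 7}  B3 = {1, 2, 7}  B4 = {2, 4, 7}  B5 = {2, 5, 6}
Tree: B1–B2, B2–B3, B1–B4, B1–B5
Each bag holds 3 vertices, so the decomposition has width 2, which upper-bounds the treewidth. Conversely, {2, 5, 6} is a clique of size 3, and the vertices of any clique must share a bag in every tree decomposition; so some bag has ≥ 3 vertices and tw(G) ≥ 2. Therefore the treewidth is 2.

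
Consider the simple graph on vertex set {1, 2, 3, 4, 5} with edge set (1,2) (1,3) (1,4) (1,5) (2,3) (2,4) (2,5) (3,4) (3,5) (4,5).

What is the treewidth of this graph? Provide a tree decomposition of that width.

Treewidth 4.
One such decomposition:
Bags: B1 = {1, 2, 3, 4, 5}
Tree: (single bag)

With just one bag of size 5, the width is 5 − 1 = 4, so tw(G) ≤ 4. On the other hand G contains the 5-clique {1, 2, 3, 4, 5}. A clique must lie in a single bag of any decomposition, so no decomposition can have width below 4. Combining the bounds, tw(G) = 4.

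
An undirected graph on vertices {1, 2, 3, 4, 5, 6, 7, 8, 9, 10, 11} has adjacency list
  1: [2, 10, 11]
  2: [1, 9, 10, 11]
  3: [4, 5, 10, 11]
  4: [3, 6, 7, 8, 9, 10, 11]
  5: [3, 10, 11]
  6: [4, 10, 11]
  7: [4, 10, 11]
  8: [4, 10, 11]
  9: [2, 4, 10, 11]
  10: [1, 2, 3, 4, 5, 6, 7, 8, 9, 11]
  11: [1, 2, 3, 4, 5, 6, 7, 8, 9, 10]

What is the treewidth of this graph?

A width-3 tree decomposition is:
Bags: B1 = {4, 9, 10, 11}  B2 = {4, 6, 10, 11}  B3 = {4, 8, 10, 11}  B4 = {3, 4, 10, 11}  B5 = {2, 9, 10, 11}  B6 = {4, 7, 10, 11}  B7 = {1, 2, 10, 11}  B8 = {3, 5, 10, 11}
Tree: B1–B2, B1–B3, B3–B4, B1–B5, B3–B6, B5–B7, B4–B8
Every bag has size at most 4, so the width is 4 − 1 = 3 and tw(G) ≤ 3. Conversely, {1, 2, 10, 11} is a clique of size 4, and the vertices of any clique must share a bag in every tree decomposition; so some bag has ≥ 4 vertices and tw(G) ≥ 3. Hence tw(G) = 3 exactly.

3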